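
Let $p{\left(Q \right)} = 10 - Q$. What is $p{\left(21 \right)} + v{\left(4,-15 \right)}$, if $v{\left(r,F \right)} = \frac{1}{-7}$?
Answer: $- \frac{78}{7} \approx -11.143$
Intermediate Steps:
$v{\left(r,F \right)} = - \frac{1}{7}$
$p{\left(21 \right)} + v{\left(4,-15 \right)} = \left(10 - 21\right) - \frac{1}{7} = -11 - \frac{1}{7} = - \frac{78}{7}$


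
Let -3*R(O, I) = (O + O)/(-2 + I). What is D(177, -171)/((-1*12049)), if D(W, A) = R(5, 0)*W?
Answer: -295/12049 ≈ -0.024483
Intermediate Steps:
R(O, I) = -2*O/(3*(-2 + I)) (R(O, I) = -(O + O)/(3*(-2 + I)) = -2*O/(3*(-2 + I)))
D(W, A) = 5*W/3 (D(W, A) = (-2*5/(-6 + 3*0))*W = (-2*5/(-6 + 0))*W = (-2*5/(-6))*W = (-2*5*(-⅙))*W = 5*W/3)
D(177, -171)/((-1*12049)) = ((5/3)*177)/((-1*12049)) = 295/(-12049) = 295*(-1/12049) = -295/12049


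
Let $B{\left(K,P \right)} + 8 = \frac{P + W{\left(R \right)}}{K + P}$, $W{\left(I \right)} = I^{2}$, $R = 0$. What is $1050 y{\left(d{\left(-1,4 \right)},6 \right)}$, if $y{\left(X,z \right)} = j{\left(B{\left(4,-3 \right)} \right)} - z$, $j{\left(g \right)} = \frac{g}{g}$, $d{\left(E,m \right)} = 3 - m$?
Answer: $-5250$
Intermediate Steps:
$B{\left(K,P \right)} = -8 + \frac{P}{K + P}$ ($B{\left(K,P \right)} = -8 + \frac{P + 0^{2}}{K + P} = -8 + \frac{P + 0}{K + P} = -8 + \frac{P}{K + P}$)
$j{\left(g \right)} = 1$
$y{\left(X,z \right)} = 1 - z$
$1050 y{\left(d{\left(-1,4 \right)},6 \right)} = 1050 \left(1 - 6\right) = 1050 \left(-5\right) = -5250$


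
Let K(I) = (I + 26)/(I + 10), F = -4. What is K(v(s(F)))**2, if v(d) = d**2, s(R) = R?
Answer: 441/169 ≈ 2.6095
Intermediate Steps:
K(I) = (26 + I)/(10 + I)
K(v(s(F)))**2 = ((26 + (-4)**2)/(10 + (-4)**2))**2 = ((26 + 16)/(10 + 16))**2 = (42/26)**2 = ((1/26)*42)**2 = (21/13)**2 = 441/169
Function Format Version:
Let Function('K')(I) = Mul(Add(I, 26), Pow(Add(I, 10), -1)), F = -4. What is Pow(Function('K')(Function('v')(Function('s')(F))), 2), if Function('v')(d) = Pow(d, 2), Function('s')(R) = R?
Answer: Rational(441, 169) ≈ 2.6095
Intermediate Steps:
Function('K')(I) = Mul(Pow(Add(10, I), -1), Add(26, I)) (Function('K')(I) = Mul(Add(26, I), Pow(Add(10, I), -1)) = Mul(Pow(Add(10, I), -1), Add(26, I)))
Pow(Function('K')(Function('v')(Function('s')(F))), 2) = Pow(Mul(Pow(Add(10, Pow(-4, 2)), -1), Add(26, Pow(-4, 2))), 2) = Pow(Mul(Pow(Add(10, 16), -1), Add(26, 16)), 2) = Pow(Mul(Pow(26, -1), 42), 2) = Pow(Mul(Rational(1, 26), 42), 2) = Pow(Rational(21, 13), 2) = Rational(441, 169)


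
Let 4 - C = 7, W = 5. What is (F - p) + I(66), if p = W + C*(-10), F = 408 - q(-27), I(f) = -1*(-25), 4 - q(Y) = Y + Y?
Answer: 340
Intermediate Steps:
q(Y) = 4 - 2*Y (q(Y) = 4 - (Y + Y) = 4 - 2*Y)
C = -3 (C = 4 - 1*7 = 4 - 7 = -3)
I(f) = 25
F = 350 (F = 408 - (4 - 2*(-27)) = 408 - (4 + 54) = 408 - 1*58 = 408 - 58 = 350)
p = 35 (p = 5 - 3*(-10) = 5 + 30 = 35)
(F - p) + I(66) = (350 - 1*35) + 25 = (350 - 35) + 25 = 315 + 25 = 340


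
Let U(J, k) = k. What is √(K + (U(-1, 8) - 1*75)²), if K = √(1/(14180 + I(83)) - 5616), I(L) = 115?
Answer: √(917313795225 + 14295*I*√1147612878105)/14295 ≈ 67.002 + 0.55923*I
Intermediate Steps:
K = I*√1147612878105/14295 (K = √(1/(14180 + 115) - 5616) = √(1/14295 - 5616) = √(-80280719/14295) = I*√1147612878105/14295 ≈ 74.94*I)
√(K + (U(-1, 8) - 1*75)²) = √(I*√1147612878105/14295 + (8 - 1*75)²) = √(I*√1147612878105/14295 + (8 - 75)²) = √(I*√1147612878105/14295 + (-67)²) = √(I*√1147612878105/14295 + 4489) = √(4489 + I*√1147612878105/14295)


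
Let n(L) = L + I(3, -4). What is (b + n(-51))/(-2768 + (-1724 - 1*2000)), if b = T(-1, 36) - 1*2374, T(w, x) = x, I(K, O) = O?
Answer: 2393/6492 ≈ 0.36861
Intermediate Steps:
n(L) = -4 + L (n(L) = L - 4 = -4 + L)
b = -2338 (b = 36 - 1*2374 = 36 - 2374 = -2338)
(b + n(-51))/(-2768 + (-1724 - 1*2000)) = (-2338 + (-4 - 51))/(-2768 + (-1724 - 1*2000)) = (-2338 - 55)/(-2768 + (-1724 - 2000)) = -2393/(-2768 - 3724) = -2393/(-6492) = -2393*(-1/6492) = 2393/6492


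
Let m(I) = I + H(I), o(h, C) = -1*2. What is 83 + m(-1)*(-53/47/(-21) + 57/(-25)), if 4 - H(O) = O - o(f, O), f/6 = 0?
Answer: 1938157/24675 ≈ 78.547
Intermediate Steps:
f = 0 (f = 6*0 = 0)
o(h, C) = -2
H(O) = 2 - O (H(O) = 4 - (O - 1*(-2)) = 4 - (O + 2) = 4 - (2 + O) = 4 + (-2 - O) = 2 - O)
m(I) = 2 (m(I) = I + (2 - I) = 2)
83 + m(-1)*(-53/47/(-21) + 57/(-25)) = 83 + 2*(-53/47/(-21) + 57/(-25)) = 83 + 2*(-53*1/47*(-1/21) + 57*(-1/25)) = 83 + 2*(-53/47*(-1/21) - 57/25) = 83 + 2*(53/987 - 57/25) = 83 + 2*(-54934/24675) = 83 - 109868/24675 = 1938157/24675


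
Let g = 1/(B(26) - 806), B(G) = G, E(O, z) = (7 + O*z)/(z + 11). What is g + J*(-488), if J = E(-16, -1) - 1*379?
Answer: 143387087/780 ≈ 1.8383e+5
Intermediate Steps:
E(O, z) = (7 + O*z)/(11 + z)
g = -1/780 (g = 1/(26 - 806) = 1/(-780) = -1/780 ≈ -0.0012821)
J = -3767/10 (J = (7 - 16*(-1))/(11 - 1) - 1*379 = (7 + 16)/10 - 379 = (⅒)*23 - 379 = 23/10 - 379 = -3767/10 ≈ -376.70)
g + J*(-488) = -1/780 - 3767/10*(-488) = -1/780 + 919148/5 = 143387087/780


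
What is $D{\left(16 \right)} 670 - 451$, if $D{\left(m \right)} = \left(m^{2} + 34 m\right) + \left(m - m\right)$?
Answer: $535549$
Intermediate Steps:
$D{\left(m \right)} = m^{2} + 34 m$ ($D{\left(m \right)} = \left(m^{2} + 34 m\right) + 0 = m^{2} + 34 m$)
$D{\left(16 \right)} 670 - 451 = 16 \left(34 + 16\right) 670 - 451 = 16 \cdot 50 \cdot 670 - 451 = 800 \cdot 670 - 451 = 536000 - 451 = 535549$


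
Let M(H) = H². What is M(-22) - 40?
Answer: 444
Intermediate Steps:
M(-22) - 40 = (-22)² - 40 = 484 - 40 = 444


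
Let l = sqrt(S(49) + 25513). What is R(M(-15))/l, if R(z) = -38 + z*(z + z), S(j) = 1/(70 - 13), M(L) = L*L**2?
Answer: 11390606*sqrt(82891794)/727121 ≈ 1.4263e+5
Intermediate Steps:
M(L) = L**3
S(j) = 1/57
R(z) = -38 + 2*z**2 (R(z) = -38 + z*(2*z) = -38 + 2*z**2)
l = sqrt(82891794)/57 (l = sqrt(1/57 + 25513) = sqrt(1454242/57) = sqrt(82891794)/57 ≈ 159.73)
R(M(-15))/l = (-38 + 2*((-15)**3)**2)/((sqrt(82891794)/57)) = (-38 + 2*(-3375)**2)*(sqrt(82891794)/1454242) = (-38 + 2*11390625)*(sqrt(82891794)/1454242) = (-38 + 22781250)*(sqrt(82891794)/1454242) = 22781212*(sqrt(82891794)/1454242) = 11390606*sqrt(82891794)/727121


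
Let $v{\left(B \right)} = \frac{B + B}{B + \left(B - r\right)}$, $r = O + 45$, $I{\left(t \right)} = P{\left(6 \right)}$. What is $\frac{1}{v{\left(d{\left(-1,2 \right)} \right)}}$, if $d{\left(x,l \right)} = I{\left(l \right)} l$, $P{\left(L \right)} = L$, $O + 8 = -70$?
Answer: $\frac{19}{8} \approx 2.375$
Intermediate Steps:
$O = -78$ ($O = -8 - 70 = -78$)
$I{\left(t \right)} = 6$
$d{\left(x,l \right)} = 6 l$
$r = -33$ ($r = -78 + 45 = -33$)
$v{\left(B \right)} = \frac{2 B}{33 + 2 B}$ ($v{\left(B \right)} = \frac{B + B}{B + \left(B - -33\right)} = \frac{2 B}{B + \left(B + 33\right)} = \frac{2 B}{B + \left(33 + B\right)} = \frac{2 B}{33 + 2 B}$)
$\frac{1}{v{\left(d{\left(-1,2 \right)} \right)}} = \frac{1}{2 \cdot 6 \cdot 2 \frac{1}{33 + 2 \cdot 6 \cdot 2}} = \frac{1}{2 \cdot 12 \frac{1}{33 + 2 \cdot 12}} = \frac{1}{2 \cdot 12 \frac{1}{33 + 24}} = \frac{1}{2 \cdot 12 \cdot \frac{1}{57}} = \frac{1}{\frac{8}{19}} = \frac{19}{8}$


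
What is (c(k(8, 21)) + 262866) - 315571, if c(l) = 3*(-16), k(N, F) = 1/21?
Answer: -52753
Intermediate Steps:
k(N, F) = 1/21
c(l) = -48
(c(k(8, 21)) + 262866) - 315571 = (-48 + 262866) - 315571 = 262818 - 315571 = -52753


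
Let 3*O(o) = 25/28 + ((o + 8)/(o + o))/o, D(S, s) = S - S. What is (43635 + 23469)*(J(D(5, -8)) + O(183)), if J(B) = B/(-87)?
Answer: 1565571736/78141 ≈ 20035.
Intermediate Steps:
D(S, s) = 0
J(B) = -B/87 (J(B) = B*(-1/87) = -B/87)
O(o) = 25/84 + (8 + o)/(6*o²) (O(o) = (25/28 + ((o + 8)/(o + o))/o)/3 = (25*(1/28) + ((8 + o)/((2*o)))/o)/3 = (25/28 + ((8 + o)*(1/(2*o)))/o)/3 = (25/28 + ((8 + o)/(2*o))/o)/3 = (25/28 + (8 + o)/(2*o²))/3 = 25/84 + (8 + o)/(6*o²))
(43635 + 23469)*(J(D(5, -8)) + O(183)) = (43635 + 23469)*(-1/87*0 + (1/84)*(112 + 14*183 + 25*183²)/183²) = 67104*(0 + (1/84)*(1/33489)*(112 + 2562 + 25*33489)) = 67104*(0 + (1/84)*(1/33489)*(112 + 2562 + 837225)) = 67104*(0 + (1/84)*(1/33489)*839899) = 67104*(0 + 839899/2813076) = 67104*(839899/2813076) = 1565571736/78141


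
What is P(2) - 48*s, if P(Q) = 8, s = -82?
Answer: 3944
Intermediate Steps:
P(2) - 48*s = 8 - 48*(-82) = 8 + 3936 = 3944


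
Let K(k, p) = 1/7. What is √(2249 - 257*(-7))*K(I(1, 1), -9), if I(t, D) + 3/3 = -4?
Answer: 4*√253/7 ≈ 9.0891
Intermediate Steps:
I(t, D) = -5 (I(t, D) = -1 - 4 = -5)
K(k, p) = ⅐
√(2249 - 257*(-7))*K(I(1, 1), -9) = √(2249 - 257*(-7))*(⅐) = √(2249 + 1799)*(⅐) = √4048*(⅐) = (4*√253)*(⅐) = 4*√253/7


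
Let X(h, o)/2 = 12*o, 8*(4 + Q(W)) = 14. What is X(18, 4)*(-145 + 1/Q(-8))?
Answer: -41888/3 ≈ -13963.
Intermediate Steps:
Q(W) = -9/4 (Q(W) = -4 + (⅛)*14 = -4 + 7/4 = -9/4)
X(h, o) = 24*o (X(h, o) = 2*(12*o) = 24*o)
X(18, 4)*(-145 + 1/Q(-8)) = (24*4)*(-145 + 1/(-9/4)) = 96*(-145 - 4/9) = 96*(-1309/9) = -41888/3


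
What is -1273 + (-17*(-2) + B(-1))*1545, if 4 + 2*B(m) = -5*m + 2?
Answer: 107149/2 ≈ 53575.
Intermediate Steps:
B(m) = -1 - 5*m/2 (B(m) = -2 + (-5*m + 2)/2 = -2 + (2 - 5*m)/2 = -2 + (1 - 5*m/2) = -1 - 5*m/2)
-1273 + (-17*(-2) + B(-1))*1545 = -1273 + (-17*(-2) + (-1 - 5/2*(-1)))*1545 = -1273 + (34 + (-1 + 5/2))*1545 = -1273 + (34 + 3/2)*1545 = -1273 + (71/2)*1545 = -1273 + 109695/2 = 107149/2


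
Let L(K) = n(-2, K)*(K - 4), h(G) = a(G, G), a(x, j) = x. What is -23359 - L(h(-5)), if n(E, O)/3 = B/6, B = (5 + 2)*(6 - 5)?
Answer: -46655/2 ≈ -23328.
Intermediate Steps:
B = 7 (B = 7*1 = 7)
n(E, O) = 7/2 (n(E, O) = 3*(7/6) = 7/2)
h(G) = G
L(K) = -14 + 7*K/2 (L(K) = 7*(K - 4)/2 = 7*(-4 + K)/2 = -14 + 7*K/2)
-23359 - L(h(-5)) = -23359 - (-14 + (7/2)*(-5)) = -23359 - (-14 - 35/2) = -23359 - 1*(-63/2) = -23359 + 63/2 = -46655/2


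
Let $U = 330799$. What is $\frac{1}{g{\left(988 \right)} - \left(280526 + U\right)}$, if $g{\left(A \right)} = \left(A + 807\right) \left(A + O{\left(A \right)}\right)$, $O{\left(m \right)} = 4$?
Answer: $\frac{1}{1169315} \approx 8.552 \cdot 10^{-7}$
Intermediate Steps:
$g{\left(A \right)} = \left(4 + A\right) \left(807 + A\right)$ ($g{\left(A \right)} = \left(A + 807\right) \left(A + 4\right) = \left(807 + A\right) \left(4 + A\right) = \left(4 + A\right) \left(807 + A\right)$)
$\frac{1}{g{\left(988 \right)} - \left(280526 + U\right)} = \frac{1}{\left(3228 + 988^{2} + 811 \cdot 988\right) - 611325} = \frac{1}{\left(3228 + 976144 + 801268\right) - 611325} = \frac{1}{1780640 - 611325} = \frac{1}{1169315}$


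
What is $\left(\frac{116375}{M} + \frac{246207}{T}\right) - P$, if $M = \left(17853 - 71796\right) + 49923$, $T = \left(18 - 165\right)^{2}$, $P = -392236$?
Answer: $\frac{252380018187}{643468} \approx 3.9222 \cdot 10^{5}$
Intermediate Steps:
$T = 21609$ ($T = \left(-147\right)^{2} = 21609$)
$M = -4020$ ($M = -53943 + 49923 = -4020$)
$\left(\frac{116375}{M} + \frac{246207}{T}\right) - P = \left(\frac{116375}{-4020} + \frac{246207}{21609}\right) - -392236 = \left(116375 \left(- \frac{1}{4020}\right) + 246207 \cdot \frac{1}{21609}\right) + 392236 = \left(- \frac{23275}{804} + \frac{82069}{7203}\right) + 392236 = - \frac{11296261}{643468} + 392236 = \frac{252380018187}{643468}$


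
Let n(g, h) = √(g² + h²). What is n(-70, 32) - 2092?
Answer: -2092 + 2*√1481 ≈ -2015.0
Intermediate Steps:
n(-70, 32) - 2092 = √((-70)² + 32²) - 2092 = √(4900 + 1024) - 2092 = √5924 - 2092 = 2*√1481 - 2092 = -2092 + 2*√1481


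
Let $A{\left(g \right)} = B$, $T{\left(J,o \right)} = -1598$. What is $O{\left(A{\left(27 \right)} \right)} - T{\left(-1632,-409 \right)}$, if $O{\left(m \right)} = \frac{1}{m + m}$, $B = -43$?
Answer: $\frac{137427}{86} \approx 1598.0$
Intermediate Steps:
$A{\left(g \right)} = -43$
$O{\left(m \right)} = \frac{1}{2 m}$
$O{\left(A{\left(27 \right)} \right)} - T{\left(-1632,-409 \right)} = \frac{1}{2 \left(-43\right)} - -1598 = \frac{1}{2} \left(- \frac{1}{43}\right) + 1598 = - \frac{1}{86} + 1598 = \frac{137427}{86}$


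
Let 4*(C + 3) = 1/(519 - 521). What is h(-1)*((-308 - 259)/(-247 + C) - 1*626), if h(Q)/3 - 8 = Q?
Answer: -8736630/667 ≈ -13098.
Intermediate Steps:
h(Q) = 24 + 3*Q
C = -25/8 (C = -3 + 1/(4*(519 - 521)) = -3 + (¼)/(-2) = -3 + (¼)*(-½) = -3 - ⅛ = -25/8 ≈ -3.1250)
h(-1)*((-308 - 259)/(-247 + C) - 1*626) = (24 + 3*(-1))*((-308 - 259)/(-247 - 25/8) - 1*626) = (24 - 3)*(-567/(-2001/8) - 626) = 21*(-567*(-8/2001) - 626) = 21*(1512/667 - 626) = 21*(-416030/667) = -8736630/667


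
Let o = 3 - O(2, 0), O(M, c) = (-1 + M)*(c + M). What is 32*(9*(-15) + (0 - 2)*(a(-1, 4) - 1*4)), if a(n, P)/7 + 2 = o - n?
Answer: -4064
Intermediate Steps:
O(M, c) = (-1 + M)*(M + c)
o = 1 (o = 3 - (2² - 1*2 - 1*0 + 2*0) = 3 - (4 - 2 + 0 + 0) = 3 - 1*2 = 3 - 2 = 1)
a(n, P) = -7 - 7*n (a(n, P) = -14 + 7*(1 - n) = -14 + (7 - 7*n) = -7 - 7*n)
32*(9*(-15) + (0 - 2)*(a(-1, 4) - 1*4)) = 32*(9*(-15) + (0 - 2)*((-7 - 7*(-1)) - 1*4)) = 32*(-135 - 2*((-7 + 7) - 4)) = 32*(-135 - 2*(0 - 4)) = 32*(-135 - 2*(-4)) = 32*(-135 + 8) = 32*(-127) = -4064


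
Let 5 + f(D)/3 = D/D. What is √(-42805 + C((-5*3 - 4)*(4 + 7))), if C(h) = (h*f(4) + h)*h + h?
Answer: I*√523505 ≈ 723.54*I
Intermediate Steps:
f(D) = -12 (f(D) = -15 + 3*(D/D) = -15 + 3*1 = -15 + 3 = -12)
C(h) = h - 11*h² (C(h) = (h*(-12) + h)*h + h = (-12*h + h)*h + h = (-11*h)*h + h = -11*h² + h = h - 11*h²)
√(-42805 + C((-5*3 - 4)*(4 + 7))) = √(-42805 + ((-5*3 - 4)*(4 + 7))*(1 - 11*(-5*3 - 4)*(4 + 7))) = √(-42805 + ((-15 - 4)*11)*(1 - 11*(-15 - 4)*11)) = √(-42805 + (-19*11)*(1 - (-209)*11)) = √(-42805 - 209*(1 - 11*(-209))) = √(-42805 - 209*(1 + 2299)) = √(-42805 - 209*2300) = √(-42805 - 480700) = √(-523505) = I*√523505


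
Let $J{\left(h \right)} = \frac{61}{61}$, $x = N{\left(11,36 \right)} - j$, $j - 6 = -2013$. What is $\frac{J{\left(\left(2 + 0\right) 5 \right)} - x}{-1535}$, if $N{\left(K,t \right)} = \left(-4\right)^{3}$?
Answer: $\frac{1942}{1535} \approx 1.2651$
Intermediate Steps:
$N{\left(K,t \right)} = -64$
$j = -2007$ ($j = 6 - 2013 = -2007$)
$x = 1943$ ($x = -64 - -2007 = -64 + 2007 = 1943$)
$J{\left(h \right)} = 1$ ($J{\left(h \right)} = 61 \cdot \frac{1}{61} = 1$)
$\frac{J{\left(\left(2 + 0\right) 5 \right)} - x}{-1535} = \frac{1 - 1943}{-1535} = \left(1 - 1943\right) \left(- \frac{1}{1535}\right) = \left(-1942\right) \left(- \frac{1}{1535}\right) = \frac{1942}{1535}$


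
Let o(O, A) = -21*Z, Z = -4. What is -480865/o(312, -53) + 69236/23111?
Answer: -1586779313/277332 ≈ -5721.6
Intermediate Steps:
o(O, A) = 84 (o(O, A) = -21*(-4) = 84)
-480865/o(312, -53) + 69236/23111 = -480865/84 + 69236/23111 = -480865*1/84 + 69236*(1/23111) = -68695/12 + 69236/23111 = -1586779313/277332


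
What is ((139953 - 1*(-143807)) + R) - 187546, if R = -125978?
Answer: -29764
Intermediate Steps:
((139953 - 1*(-143807)) + R) - 187546 = ((139953 - 1*(-143807)) - 125978) - 187546 = ((139953 + 143807) - 125978) - 187546 = (283760 - 125978) - 187546 = 157782 - 187546 = -29764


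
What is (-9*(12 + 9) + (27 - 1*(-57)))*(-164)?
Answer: 17220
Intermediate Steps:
(-9*(12 + 9) + (27 - 1*(-57)))*(-164) = (-9*21 + (27 + 57))*(-164) = (-189 + 84)*(-164) = -105*(-164) = 17220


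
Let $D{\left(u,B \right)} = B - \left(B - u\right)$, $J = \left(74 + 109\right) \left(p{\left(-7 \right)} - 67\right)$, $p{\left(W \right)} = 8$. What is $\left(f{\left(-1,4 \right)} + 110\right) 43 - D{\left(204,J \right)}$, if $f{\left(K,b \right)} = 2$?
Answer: $4612$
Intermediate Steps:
$J = -10797$ ($J = \left(74 + 109\right) \left(8 - 67\right) = 183 \left(-59\right) = -10797$)
$D{\left(u,B \right)} = u$
$\left(f{\left(-1,4 \right)} + 110\right) 43 - D{\left(204,J \right)} = \left(2 + 110\right) 43 - 204 = 112 \cdot 43 - 204 = 4816 - 204 = 4612$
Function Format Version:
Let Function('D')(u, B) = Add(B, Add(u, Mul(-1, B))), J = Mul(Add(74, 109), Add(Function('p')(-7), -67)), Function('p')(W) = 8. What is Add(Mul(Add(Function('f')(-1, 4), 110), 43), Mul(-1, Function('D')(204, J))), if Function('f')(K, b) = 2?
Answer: 4612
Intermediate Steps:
J = -10797 (J = Mul(Add(74, 109), Add(8, -67)) = Mul(183, -59) = -10797)
Function('D')(u, B) = u
Add(Mul(Add(Function('f')(-1, 4), 110), 43), Mul(-1, Function('D')(204, J))) = Add(Mul(Add(2, 110), 43), Mul(-1, 204)) = Add(Mul(112, 43), -204) = Add(4816, -204) = 4612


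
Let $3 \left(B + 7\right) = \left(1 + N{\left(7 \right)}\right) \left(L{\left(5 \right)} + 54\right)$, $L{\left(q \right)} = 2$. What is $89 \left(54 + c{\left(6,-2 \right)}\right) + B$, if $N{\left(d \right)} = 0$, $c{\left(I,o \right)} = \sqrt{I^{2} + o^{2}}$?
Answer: $\frac{14453}{3} + 178 \sqrt{10} \approx 5380.6$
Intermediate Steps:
$B = \frac{35}{3}$ ($B = -7 + \frac{\left(1 + 0\right) \left(2 + 54\right)}{3} = -7 + \frac{1 \cdot 56}{3} = -7 + \frac{1}{3} \cdot 56 = -7 + \frac{56}{3} = \frac{35}{3} \approx 11.667$)
$89 \left(54 + c{\left(6,-2 \right)}\right) + B = 89 \left(54 + \sqrt{6^{2} + \left(-2\right)^{2}}\right) + \frac{35}{3} = 89 \left(54 + \sqrt{36 + 4}\right) + \frac{35}{3} = 89 \left(54 + \sqrt{40}\right) + \frac{35}{3} = 89 \left(54 + 2 \sqrt{10}\right) + \frac{35}{3} = \left(4806 + 178 \sqrt{10}\right) + \frac{35}{3} = \frac{14453}{3} + 178 \sqrt{10}$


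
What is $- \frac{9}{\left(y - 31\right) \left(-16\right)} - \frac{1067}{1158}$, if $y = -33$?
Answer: $- \frac{551515}{592896} \approx -0.93021$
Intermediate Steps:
$- \frac{9}{\left(y - 31\right) \left(-16\right)} - \frac{1067}{1158} = - \frac{9}{\left(-33 - 31\right) \left(-16\right)} - \frac{1067}{1158} = - \frac{9}{\left(-64\right) \left(-16\right)} - \frac{1067}{1158} = - \frac{9}{1024} - \frac{1067}{1158} = - \frac{551515}{592896}$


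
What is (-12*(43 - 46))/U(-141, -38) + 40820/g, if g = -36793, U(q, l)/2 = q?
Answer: -2139298/1729271 ≈ -1.2371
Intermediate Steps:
U(q, l) = 2*q
(-12*(43 - 46))/U(-141, -38) + 40820/g = (-12*(43 - 46))/((2*(-141))) + 40820/(-36793) = -12*(-3)/(-282) + 40820*(-1/36793) = 36*(-1/282) - 40820/36793 = -6/47 - 40820/36793 = -2139298/1729271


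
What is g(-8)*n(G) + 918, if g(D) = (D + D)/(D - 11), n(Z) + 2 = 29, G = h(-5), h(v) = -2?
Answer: 17874/19 ≈ 940.74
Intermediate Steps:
G = -2
n(Z) = 27 (n(Z) = -2 + 29 = 27)
g(D) = 2*D/(-11 + D) (g(D) = (2*D)/(-11 + D) = 2*D/(-11 + D))
g(-8)*n(G) + 918 = (2*(-8)/(-11 - 8))*27 + 918 = (2*(-8)/(-19))*27 + 918 = (2*(-8)*(-1/19))*27 + 918 = (16/19)*27 + 918 = 432/19 + 918 = 17874/19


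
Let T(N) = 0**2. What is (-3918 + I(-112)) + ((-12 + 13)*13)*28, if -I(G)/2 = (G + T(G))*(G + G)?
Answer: -53730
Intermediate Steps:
T(N) = 0
I(G) = -4*G**2 (I(G) = -2*(G + 0)*(G + G) = -2*G*2*G = -4*G**2)
(-3918 + I(-112)) + ((-12 + 13)*13)*28 = (-3918 - 4*(-112)**2) + ((-12 + 13)*13)*28 = (-3918 - 4*12544) + (1*13)*28 = (-3918 - 50176) + 13*28 = -54094 + 364 = -53730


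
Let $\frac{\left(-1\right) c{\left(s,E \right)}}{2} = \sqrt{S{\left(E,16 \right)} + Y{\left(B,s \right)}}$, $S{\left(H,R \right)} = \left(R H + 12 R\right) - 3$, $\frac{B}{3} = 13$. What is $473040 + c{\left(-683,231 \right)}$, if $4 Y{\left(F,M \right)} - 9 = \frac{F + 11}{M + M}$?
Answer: $473040 - \frac{\sqrt{7253420386}}{683} \approx 4.7292 \cdot 10^{5}$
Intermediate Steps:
$B = 39$ ($B = 3 \cdot 13 = 39$)
$Y{\left(F,M \right)} = \frac{9}{4} + \frac{11 + F}{8 M}$ ($Y{\left(F,M \right)} = \frac{9}{4} + \frac{\left(F + 11\right) \frac{1}{M + M}}{4} = \frac{9}{4} + \frac{\left(11 + F\right) \frac{1}{2 M}}{4} = \frac{9}{4} + \frac{\frac{1}{2} \frac{1}{M} \left(11 + F\right)}{4} = \frac{9}{4} + \frac{11 + F}{8 M}$)
$S{\left(H,R \right)} = -3 + 12 R + H R$ ($S{\left(H,R \right)} = \left(H R + 12 R\right) - 3 = \left(12 R + H R\right) - 3 = -3 + 12 R + H R$)
$c{\left(s,E \right)} = - 2 \sqrt{189 + 16 E + \frac{50 + 18 s}{8 s}}$ ($c{\left(s,E \right)} = - 2 \sqrt{\left(-3 + 12 \cdot 16 + E 16\right) + \frac{11 + 39 + 18 s}{8 s}} = - 2 \sqrt{\left(-3 + 192 + 16 E\right) + \frac{50 + 18 s}{8 s}} = - 2 \sqrt{\left(189 + 16 E\right) + \frac{50 + 18 s}{8 s}} = - 2 \sqrt{189 + 16 E + \frac{50 + 18 s}{8 s}}$)
$473040 + c{\left(-683,231 \right)} = 473040 - \sqrt{765 + \frac{25}{-683} + 64 \cdot 231} = 473040 - \sqrt{765 + 25 \left(- \frac{1}{683}\right) + 14784} = 473040 - \sqrt{765 - \frac{25}{683} + 14784} = 473040 - \sqrt{\frac{10619942}{683}} = 473040 - \frac{\sqrt{7253420386}}{683}$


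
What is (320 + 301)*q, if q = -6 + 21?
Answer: 9315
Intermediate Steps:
q = 15
(320 + 301)*q = (320 + 301)*15 = 621*15 = 9315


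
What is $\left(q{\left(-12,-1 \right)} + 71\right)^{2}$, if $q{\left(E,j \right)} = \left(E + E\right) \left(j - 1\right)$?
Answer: $14161$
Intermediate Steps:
$q{\left(E,j \right)} = 2 E \left(-1 + j\right)$
$\left(q{\left(-12,-1 \right)} + 71\right)^{2} = \left(2 \left(-12\right) \left(-1 - 1\right) + 71\right)^{2} = \left(2 \left(-12\right) \left(-2\right) + 71\right)^{2} = \left(48 + 71\right)^{2} = 119^{2} = 14161$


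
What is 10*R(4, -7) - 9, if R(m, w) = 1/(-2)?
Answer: -14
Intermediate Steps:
R(m, w) = -½
10*R(4, -7) - 9 = 10*(-½) - 9 = -5 - 9 = -14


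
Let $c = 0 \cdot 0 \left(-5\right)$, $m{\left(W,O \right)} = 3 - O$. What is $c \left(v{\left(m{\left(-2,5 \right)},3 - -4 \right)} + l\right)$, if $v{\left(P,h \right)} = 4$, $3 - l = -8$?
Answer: $0$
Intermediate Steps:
$l = 11$ ($l = 3 - -8 = 3 + 8 = 11$)
$c = 0$ ($c = 0 \left(-5\right) = 0$)
$c \left(v{\left(m{\left(-2,5 \right)},3 - -4 \right)} + l\right) = 0 \left(4 + 11\right) = 0 \cdot 15 = 0$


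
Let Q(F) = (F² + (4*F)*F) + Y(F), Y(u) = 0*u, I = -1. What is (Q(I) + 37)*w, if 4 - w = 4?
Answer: 0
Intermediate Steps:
w = 0 (w = 4 - 1*4 = 4 - 4 = 0)
Y(u) = 0
Q(F) = 5*F² (Q(F) = (F² + (4*F)*F) + 0 = (F² + 4*F²) + 0 = 5*F² + 0 = 5*F²)
(Q(I) + 37)*w = (5*(-1)² + 37)*0 = (5*1 + 37)*0 = (5 + 37)*0 = 42*0 = 0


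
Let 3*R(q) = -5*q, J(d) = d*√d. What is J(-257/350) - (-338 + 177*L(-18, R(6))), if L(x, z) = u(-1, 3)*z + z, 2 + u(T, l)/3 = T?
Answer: -13822 - 257*I*√3598/24500 ≈ -13822.0 - 0.62921*I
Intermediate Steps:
u(T, l) = -6 + 3*T
J(d) = d^(3/2)
R(q) = -5*q/3 (R(q) = (-5*q)/3 = -5*q/3)
L(x, z) = -8*z (L(x, z) = (-6 + 3*(-1))*z + z = (-6 - 3)*z + z = -9*z + z = -8*z)
J(-257/350) - (-338 + 177*L(-18, R(6))) = (-257/350)^(3/2) - (-338 + 177*(-(-40)*6/3)) = (-257*1/350)^(3/2) - (-338 + 177*(-8*(-10))) = (-257/350)^(3/2) - (-338 + 177*80) = -257*I*√3598/24500 - (-338 + 14160) = -257*I*√3598/24500 - 1*13822 = -257*I*√3598/24500 - 13822 = -13822 - 257*I*√3598/24500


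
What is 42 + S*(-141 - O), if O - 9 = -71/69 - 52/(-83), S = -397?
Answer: 340368299/5727 ≈ 59432.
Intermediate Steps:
O = 49238/5727 (O = 9 + (-71/69 - 52/(-83)) = 9 + (-71*1/69 - 52*(-1/83)) = 9 + (-71/69 + 52/83) = 9 - 2305/5727 = 49238/5727 ≈ 8.5975)
42 + S*(-141 - O) = 42 - 397*(-141 - 1*49238/5727) = 42 - 397*(-141 - 49238/5727) = 42 - 397*(-856745/5727) = 42 + 340127765/5727 = 340368299/5727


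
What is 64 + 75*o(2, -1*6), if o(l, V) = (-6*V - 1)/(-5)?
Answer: -461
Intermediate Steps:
o(l, V) = 1/5 + 6*V/5 (o(l, V) = (-1 - 6*V)*(-1/5) = 1/5 + 6*V/5)
64 + 75*o(2, -1*6) = 64 + 75*(1/5 + 6*(-1*6)/5) = 64 + 75*(1/5 + (6/5)*(-6)) = 64 + 75*(1/5 - 36/5) = 64 + 75*(-7) = 64 - 525 = -461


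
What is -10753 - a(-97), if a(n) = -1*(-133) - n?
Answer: -10983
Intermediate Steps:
a(n) = 133 - n
-10753 - a(-97) = -10753 - (133 - 1*(-97)) = -10753 - (133 + 97) = -10753 - 1*230 = -10753 - 230 = -10983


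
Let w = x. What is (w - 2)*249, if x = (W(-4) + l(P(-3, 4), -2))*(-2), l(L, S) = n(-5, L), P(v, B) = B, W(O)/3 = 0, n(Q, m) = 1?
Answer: -996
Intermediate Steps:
W(O) = 0 (W(O) = 3*0 = 0)
l(L, S) = 1
x = -2 (x = (0 + 1)*(-2) = 1*(-2) = -2)
w = -2
(w - 2)*249 = (-2 - 2)*249 = -4*249 = -996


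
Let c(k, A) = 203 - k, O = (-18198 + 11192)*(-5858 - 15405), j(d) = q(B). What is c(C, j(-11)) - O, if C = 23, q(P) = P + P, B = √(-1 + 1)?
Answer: -148968398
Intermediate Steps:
B = 0 (B = √0 = 0)
q(P) = 2*P
j(d) = 0 (j(d) = 2*0 = 0)
O = 148968578 (O = -7006*(-21263) = 148968578)
c(C, j(-11)) - O = (203 - 1*23) - 1*148968578 = (203 - 23) - 148968578 = 180 - 148968578 = -148968398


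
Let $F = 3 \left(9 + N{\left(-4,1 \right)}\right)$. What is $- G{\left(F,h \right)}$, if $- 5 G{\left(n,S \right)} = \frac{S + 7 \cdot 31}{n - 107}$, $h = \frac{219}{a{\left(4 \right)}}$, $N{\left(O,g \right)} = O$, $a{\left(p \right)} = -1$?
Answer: $\frac{1}{230} \approx 0.0043478$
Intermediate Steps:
$h = -219$ ($h = \frac{219}{-1} = 219 \left(-1\right) = -219$)
$F = 15$ ($F = 3 \left(9 - 4\right) = 3 \cdot 5 = 15$)
$G{\left(n,S \right)} = - \frac{217 + S}{5 \left(-107 + n\right)}$ ($G{\left(n,S \right)} = - \frac{\left(S + 7 \cdot 31\right) \frac{1}{n - 107}}{5} = - \frac{\left(S + 217\right) \frac{1}{-107 + n}}{5} = - \frac{\left(217 + S\right) \frac{1}{-107 + n}}{5} = - \frac{\frac{1}{-107 + n} \left(217 + S\right)}{5} = - \frac{217 + S}{5 \left(-107 + n\right)}$)
$- G{\left(F,h \right)} = - \frac{-217 - -219}{5 \left(-107 + 15\right)} = - \frac{-217 + 219}{5 \left(-92\right)} = - \frac{\left(-1\right) 2}{5 \cdot 92} = \left(-1\right) \left(- \frac{1}{230}\right) = \frac{1}{230}$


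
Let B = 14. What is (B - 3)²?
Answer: 121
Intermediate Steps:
(B - 3)² = (14 - 3)² = 11² = 121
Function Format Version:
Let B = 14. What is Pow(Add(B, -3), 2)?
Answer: 121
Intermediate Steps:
Pow(Add(B, -3), 2) = Pow(Add(14, -3), 2) = Pow(11, 2) = 121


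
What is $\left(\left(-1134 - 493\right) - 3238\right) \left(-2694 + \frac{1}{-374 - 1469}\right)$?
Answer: $\frac{24154934195}{1843} \approx 1.3106 \cdot 10^{7}$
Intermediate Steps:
$\left(\left(-1134 - 493\right) - 3238\right) \left(-2694 + \frac{1}{-374 - 1469}\right) = \left(-1627 - 3238\right) \left(-2694 + \frac{1}{-1843}\right) = - 4865 \left(-2694 - \frac{1}{1843}\right) = \left(-4865\right) \left(- \frac{4965043}{1843}\right) = \frac{24154934195}{1843}$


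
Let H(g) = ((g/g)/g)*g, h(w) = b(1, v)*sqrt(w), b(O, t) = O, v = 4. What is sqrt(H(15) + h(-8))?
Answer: sqrt(1 + 2*I*sqrt(2)) ≈ 1.4142 + 1.0*I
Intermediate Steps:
h(w) = sqrt(w) (h(w) = 1*sqrt(w) = sqrt(w))
H(g) = 1 (H(g) = (1/g)*g = g/g = 1)
sqrt(H(15) + h(-8)) = sqrt(1 + sqrt(-8)) = sqrt(1 + 2*I*sqrt(2))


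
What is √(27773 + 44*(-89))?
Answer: √23857 ≈ 154.46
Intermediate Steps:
√(27773 + 44*(-89)) = √(27773 - 3916) = √23857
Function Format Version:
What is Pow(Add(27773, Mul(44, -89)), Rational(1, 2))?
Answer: Pow(23857, Rational(1, 2)) ≈ 154.46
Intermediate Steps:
Pow(Add(27773, Mul(44, -89)), Rational(1, 2)) = Pow(Add(27773, -3916), Rational(1, 2)) = Pow(23857, Rational(1, 2))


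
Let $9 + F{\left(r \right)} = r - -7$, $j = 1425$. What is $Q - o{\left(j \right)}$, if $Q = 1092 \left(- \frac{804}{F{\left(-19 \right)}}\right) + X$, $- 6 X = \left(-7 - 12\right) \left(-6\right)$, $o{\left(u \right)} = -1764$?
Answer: $43553$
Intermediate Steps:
$F{\left(r \right)} = -2 + r$ ($F{\left(r \right)} = -9 + \left(r - -7\right) = -9 + \left(r + 7\right) = -9 + \left(7 + r\right) = -2 + r$)
$X = -19$ ($X = - \frac{\left(-7 - 12\right) \left(-6\right)}{6} = - \frac{\left(-19\right) \left(-6\right)}{6} = \left(- \frac{1}{6}\right) 114 = -19$)
$Q = 41789$ ($Q = 1092 \left(- \frac{804}{-2 - 19}\right) - 19 = 1092 \left(- \frac{804}{-21}\right) - 19 = 1092 \left(\left(-804\right) \left(- \frac{1}{21}\right)\right) - 19 = 1092 \cdot \frac{268}{7} - 19 = 41808 - 19 = 41789$)
$Q - o{\left(j \right)} = 41789 - -1764 = 41789 + 1764 = 43553$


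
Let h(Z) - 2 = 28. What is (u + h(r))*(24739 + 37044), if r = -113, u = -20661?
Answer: -1274645073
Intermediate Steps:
h(Z) = 30 (h(Z) = 2 + 28 = 30)
(u + h(r))*(24739 + 37044) = (-20661 + 30)*(24739 + 37044) = -20631*61783 = -1274645073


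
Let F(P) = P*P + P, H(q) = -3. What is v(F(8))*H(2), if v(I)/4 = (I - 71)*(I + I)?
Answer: -1728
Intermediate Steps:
F(P) = P + P² (F(P) = P² + P = P + P²)
v(I) = 8*I*(-71 + I) (v(I) = 4*((I - 71)*(I + I)) = 4*((-71 + I)*(2*I)) = 4*(2*I*(-71 + I)) = 8*I*(-71 + I))
v(F(8))*H(2) = (8*(8*(1 + 8))*(-71 + 8*(1 + 8)))*(-3) = (8*(8*9)*(-71 + 8*9))*(-3) = (8*72*(-71 + 72))*(-3) = (8*72*1)*(-3) = 576*(-3) = -1728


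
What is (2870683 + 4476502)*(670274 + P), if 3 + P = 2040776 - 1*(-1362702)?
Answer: 29930587546565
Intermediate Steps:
P = 3403475 (P = -3 + (2040776 - 1*(-1362702)) = -3 + (2040776 + 1362702) = -3 + 3403478 = 3403475)
(2870683 + 4476502)*(670274 + P) = (2870683 + 4476502)*(670274 + 3403475) = 7347185*4073749 = 29930587546565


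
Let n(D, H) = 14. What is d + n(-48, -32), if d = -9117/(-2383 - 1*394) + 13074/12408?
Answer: 105304743/5742836 ≈ 18.337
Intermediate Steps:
d = 24905039/5742836 (d = -9117/(-2383 - 394) + 13074*(1/12408) = -9117/(-2777) + 2179/2068 = -9117*(-1/2777) + 2179/2068 = 9117/2777 + 2179/2068 = 24905039/5742836 ≈ 4.3367)
d + n(-48, -32) = 24905039/5742836 + 14 = 105304743/5742836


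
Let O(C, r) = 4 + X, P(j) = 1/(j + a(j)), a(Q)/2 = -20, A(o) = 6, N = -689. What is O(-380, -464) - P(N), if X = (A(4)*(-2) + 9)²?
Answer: 9478/729 ≈ 13.001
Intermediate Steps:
a(Q) = -40 (a(Q) = 2*(-20) = -40)
X = 9 (X = (6*(-2) + 9)² = (-12 + 9)² = (-3)² = 9)
P(j) = 1/(-40 + j) (P(j) = 1/(j - 40) = 1/(-40 + j))
O(C, r) = 13 (O(C, r) = 4 + 9 = 13)
O(-380, -464) - P(N) = 13 - 1/(-40 - 689) = 13 - 1/(-729) = 13 - 1*(-1/729) = 13 + 1/729 = 9478/729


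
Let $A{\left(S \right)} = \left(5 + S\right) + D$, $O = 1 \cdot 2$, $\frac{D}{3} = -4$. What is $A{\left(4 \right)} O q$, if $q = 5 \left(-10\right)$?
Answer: $300$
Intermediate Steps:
$D = -12$ ($D = 3 \left(-4\right) = -12$)
$q = -50$
$O = 2$
$A{\left(S \right)} = -7 + S$ ($A{\left(S \right)} = \left(5 + S\right) - 12 = -7 + S$)
$A{\left(4 \right)} O q = \left(-7 + 4\right) 2 \left(-50\right) = \left(-3\right) 2 \left(-50\right) = \left(-6\right) \left(-50\right) = 300$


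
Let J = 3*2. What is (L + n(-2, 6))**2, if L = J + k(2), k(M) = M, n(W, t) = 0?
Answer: 64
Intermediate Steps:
J = 6
L = 8 (L = 6 + 2 = 8)
(L + n(-2, 6))**2 = (8 + 0)**2 = 8**2 = 64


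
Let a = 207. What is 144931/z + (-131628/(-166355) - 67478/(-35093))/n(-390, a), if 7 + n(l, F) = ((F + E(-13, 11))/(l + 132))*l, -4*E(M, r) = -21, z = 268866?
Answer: 6629375329006904879/12104173125010864170 ≈ 0.54769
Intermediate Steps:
E(M, r) = 21/4 (E(M, r) = -¼*(-21) = 21/4)
n(l, F) = -7 + l*(21/4 + F)/(132 + l) (n(l, F) = -7 + ((F + 21/4)/(l + 132))*l = -7 + ((21/4 + F)/(132 + l))*l = -7 + l*(21/4 + F)/(132 + l))
144931/z + (-131628/(-166355) - 67478/(-35093))/n(-390, a) = 144931/268866 + (-131628/(-166355) - 67478/(-35093))/(((-924 - 7/4*(-390) + 207*(-390))/(132 - 390))) = 144931*(1/268866) + (-131628*(-1/166355) - 67478*(-1/35093))/(((-924 + 1365/2 - 80730)/(-258))) = 144931/268866 + (18804/23765 + 67478/35093)/((-1/258*(-161943/2))) = 144931/268866 + 2263503442/(833985145*(53981/172)) = 144931/268866 + (2263503442/833985145)*(172/53981) = 144931/268866 + 389322592024/45019352112245 = 6629375329006904879/12104173125010864170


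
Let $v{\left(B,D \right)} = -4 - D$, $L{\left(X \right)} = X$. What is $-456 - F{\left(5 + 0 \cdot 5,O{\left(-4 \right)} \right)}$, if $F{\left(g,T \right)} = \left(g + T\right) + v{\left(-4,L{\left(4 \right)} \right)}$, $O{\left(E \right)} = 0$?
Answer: $-453$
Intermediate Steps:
$F{\left(g,T \right)} = -8 + T + g$ ($F{\left(g,T \right)} = \left(g + T\right) - 8 = \left(T + g\right) - 8 = -8 + T + g$)
$-456 - F{\left(5 + 0 \cdot 5,O{\left(-4 \right)} \right)} = -456 - \left(-8 + 0 + \left(5 + 0 \cdot 5\right)\right) = -456 - \left(-8 + 0 + \left(5 + 0\right)\right) = -456 - \left(-8 + 0 + 5\right) = -456 - -3 = -456 + 3 = -453$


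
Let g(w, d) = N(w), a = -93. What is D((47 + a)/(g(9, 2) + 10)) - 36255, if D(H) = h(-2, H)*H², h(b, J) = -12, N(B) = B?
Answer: -13113447/361 ≈ -36325.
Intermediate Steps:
g(w, d) = w
D(H) = -12*H²
D((47 + a)/(g(9, 2) + 10)) - 36255 = -12*(47 - 93)²/(9 + 10)² - 36255 = -12*(-46/19)² - 36255 = -12*2116/361 - 36255 = -25392/361 - 36255 = -13113447/361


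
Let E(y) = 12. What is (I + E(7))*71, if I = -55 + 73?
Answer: 2130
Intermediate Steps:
I = 18
(I + E(7))*71 = (18 + 12)*71 = 30*71 = 2130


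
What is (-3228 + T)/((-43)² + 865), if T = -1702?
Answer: -2465/1357 ≈ -1.8165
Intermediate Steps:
(-3228 + T)/((-43)² + 865) = (-3228 - 1702)/((-43)² + 865) = -4930/(1849 + 865) = -4930/2714 = -4930*1/2714 = -2465/1357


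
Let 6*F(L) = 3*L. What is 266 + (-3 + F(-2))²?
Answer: 282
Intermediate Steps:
F(L) = L/2 (F(L) = (3*L)/6 = L/2)
266 + (-3 + F(-2))² = 266 + (-3 + (½)*(-2))² = 266 + (-3 - 1)² = 266 + (-4)² = 266 + 16 = 282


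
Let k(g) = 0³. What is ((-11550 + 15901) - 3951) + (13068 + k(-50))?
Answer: 13468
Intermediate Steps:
k(g) = 0
((-11550 + 15901) - 3951) + (13068 + k(-50)) = ((-11550 + 15901) - 3951) + (13068 + 0) = (4351 - 3951) + 13068 = 400 + 13068 = 13468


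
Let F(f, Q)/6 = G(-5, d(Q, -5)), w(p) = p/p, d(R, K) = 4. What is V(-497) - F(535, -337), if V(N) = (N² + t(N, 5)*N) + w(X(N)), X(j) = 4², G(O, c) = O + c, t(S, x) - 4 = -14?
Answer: 251986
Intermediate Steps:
t(S, x) = -10 (t(S, x) = 4 - 14 = -10)
X(j) = 16
w(p) = 1
F(f, Q) = -6 (F(f, Q) = 6*(-5 + 4) = 6*(-1) = -6)
V(N) = 1 + N² - 10*N (V(N) = (N² - 10*N) + 1 = 1 + N² - 10*N)
V(-497) - F(535, -337) = (1 + (-497)² - 10*(-497)) - 1*(-6) = (1 + 247009 + 4970) + 6 = 251980 + 6 = 251986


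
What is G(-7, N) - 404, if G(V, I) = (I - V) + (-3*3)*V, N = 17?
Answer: -317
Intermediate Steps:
G(V, I) = I - 10*V (G(V, I) = (I - V) - 9*V = I - 10*V)
G(-7, N) - 404 = (17 - 10*(-7)) - 404 = (17 + 70) - 404 = 87 - 404 = -317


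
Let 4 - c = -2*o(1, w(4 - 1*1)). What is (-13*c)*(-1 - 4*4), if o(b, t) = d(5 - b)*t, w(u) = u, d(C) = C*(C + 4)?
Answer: 43316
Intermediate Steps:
d(C) = C*(4 + C)
o(b, t) = t*(5 - b)*(9 - b) (o(b, t) = ((5 - b)*(4 + (5 - b)))*t = ((5 - b)*(9 - b))*t = t*(5 - b)*(9 - b))
c = 196 (c = 4 - (-2)*(4 - 1*1)*(-9 + 1)*(-5 + 1) = 4 - (-2)*(4 - 1)*(-8)*(-4) = 4 - (-2)*3*(-8)*(-4) = 4 - (-2)*96 = 4 - 1*(-192) = 4 + 192 = 196)
(-13*c)*(-1 - 4*4) = (-13*196)*(-1 - 4*4) = -2548*(-1 - 16) = -2548*(-17) = 43316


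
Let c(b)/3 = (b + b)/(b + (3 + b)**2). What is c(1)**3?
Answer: 216/4913 ≈ 0.043965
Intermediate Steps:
c(b) = 6*b/(b + (3 + b)**2) (c(b) = 3*((b + b)/(b + (3 + b)**2)) = 3*((2*b)/(b + (3 + b)**2)) = 3*(2*b/(b + (3 + b)**2)) = 6*b/(b + (3 + b)**2))
c(1)**3 = (6*1/(1 + (3 + 1)**2))**3 = (6*1/(1 + 4**2))**3 = (6*1/(1 + 16))**3 = (6*1/17)**3 = (6*1*(1/17))**3 = (6/17)**3 = 216/4913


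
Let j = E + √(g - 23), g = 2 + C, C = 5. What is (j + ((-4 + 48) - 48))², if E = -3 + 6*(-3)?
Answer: 609 - 200*I ≈ 609.0 - 200.0*I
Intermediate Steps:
E = -21 (E = -3 - 18 = -21)
g = 7 (g = 2 + 5 = 7)
j = -21 + 4*I (j = -21 + √(7 - 23) = -21 + √(-16) = -21 + 4*I ≈ -21.0 + 4.0*I)
(j + ((-4 + 48) - 48))² = ((-21 + 4*I) + ((-4 + 48) - 48))² = ((-21 + 4*I) + (44 - 48))² = ((-21 + 4*I) - 4)² = (-25 + 4*I)²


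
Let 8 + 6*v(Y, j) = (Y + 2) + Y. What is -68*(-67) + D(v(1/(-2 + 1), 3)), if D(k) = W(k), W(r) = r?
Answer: 13664/3 ≈ 4554.7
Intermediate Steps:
v(Y, j) = -1 + Y/3 (v(Y, j) = -4/3 + ((Y + 2) + Y)/6 = -4/3 + ((2 + Y) + Y)/6 = -4/3 + (2 + 2*Y)/6 = -4/3 + (⅓ + Y/3) = -1 + Y/3)
D(k) = k
-68*(-67) + D(v(1/(-2 + 1), 3)) = -68*(-67) + (-1 + 1/(3*(-2 + 1))) = 4556 + (-1 + (⅓)/(-1)) = 4556 + (-1 + (⅓)*(-1)) = 4556 + (-1 - ⅓) = 4556 - 4/3 = 13664/3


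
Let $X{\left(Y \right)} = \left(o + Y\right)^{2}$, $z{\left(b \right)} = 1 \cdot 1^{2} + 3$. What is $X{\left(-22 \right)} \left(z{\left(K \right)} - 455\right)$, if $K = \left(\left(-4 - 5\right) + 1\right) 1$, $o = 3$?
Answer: $-162811$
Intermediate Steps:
$K = -8$ ($K = \left(-9 + 1\right) 1 = \left(-8\right) 1 = -8$)
$z{\left(b \right)} = 4$ ($z{\left(b \right)} = 1 \cdot 1 + 3 = 1 + 3 = 4$)
$X{\left(Y \right)} = \left(3 + Y\right)^{2}$
$X{\left(-22 \right)} \left(z{\left(K \right)} - 455\right) = \left(3 - 22\right)^{2} \left(4 - 455\right) = \left(-19\right)^{2} \left(-451\right) = 361 \left(-451\right) = -162811$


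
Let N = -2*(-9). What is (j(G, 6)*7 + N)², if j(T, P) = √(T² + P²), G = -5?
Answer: 3313 + 252*√61 ≈ 5281.2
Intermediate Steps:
j(T, P) = √(P² + T²)
N = 18
(j(G, 6)*7 + N)² = (√(6² + (-5)²)*7 + 18)² = (√(36 + 25)*7 + 18)² = (√61*7 + 18)² = (7*√61 + 18)² = (18 + 7*√61)²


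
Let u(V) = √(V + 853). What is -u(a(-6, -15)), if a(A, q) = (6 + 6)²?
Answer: -√997 ≈ -31.575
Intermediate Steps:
a(A, q) = 144 (a(A, q) = 12² = 144)
u(V) = √(853 + V)
-u(a(-6, -15)) = -√(853 + 144) = -√997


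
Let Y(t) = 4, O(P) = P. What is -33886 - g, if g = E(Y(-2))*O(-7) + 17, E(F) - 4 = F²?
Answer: -33763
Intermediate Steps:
E(F) = 4 + F²
g = -123 (g = (4 + 4²)*(-7) + 17 = (4 + 16)*(-7) + 17 = 20*(-7) + 17 = -140 + 17 = -123)
-33886 - g = -33886 - 1*(-123) = -33886 + 123 = -33763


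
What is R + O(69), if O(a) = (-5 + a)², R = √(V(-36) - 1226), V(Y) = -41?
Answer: 4096 + I*√1267 ≈ 4096.0 + 35.595*I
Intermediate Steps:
R = I*√1267 (R = √(-41 - 1226) = √(-1267) = I*√1267 ≈ 35.595*I)
R + O(69) = I*√1267 + (-5 + 69)² = I*√1267 + 64² = I*√1267 + 4096 = 4096 + I*√1267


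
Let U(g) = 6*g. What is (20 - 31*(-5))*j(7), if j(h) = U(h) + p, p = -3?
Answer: 6825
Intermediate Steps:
j(h) = -3 + 6*h (j(h) = 6*h - 3 = -3 + 6*h)
(20 - 31*(-5))*j(7) = (20 - 31*(-5))*(-3 + 6*7) = (20 + 155)*(-3 + 42) = 175*39 = 6825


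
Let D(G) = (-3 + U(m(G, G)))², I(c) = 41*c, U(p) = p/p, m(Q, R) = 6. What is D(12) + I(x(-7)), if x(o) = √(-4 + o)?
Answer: 4 + 41*I*√11 ≈ 4.0 + 135.98*I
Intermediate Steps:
U(p) = 1
D(G) = 4 (D(G) = (-3 + 1)² = (-2)² = 4)
D(12) + I(x(-7)) = 4 + 41*√(-4 - 7) = 4 + 41*√(-11) = 4 + 41*(I*√11) = 4 + 41*I*√11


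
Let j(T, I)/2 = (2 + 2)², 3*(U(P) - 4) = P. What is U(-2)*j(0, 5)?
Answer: 320/3 ≈ 106.67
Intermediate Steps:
U(P) = 4 + P/3
j(T, I) = 32 (j(T, I) = 2*(2 + 2)² = 2*4² = 2*16 = 32)
U(-2)*j(0, 5) = (4 + (⅓)*(-2))*32 = (4 - ⅔)*32 = (10/3)*32 = 320/3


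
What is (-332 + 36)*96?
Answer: -28416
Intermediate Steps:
(-332 + 36)*96 = -296*96 = -28416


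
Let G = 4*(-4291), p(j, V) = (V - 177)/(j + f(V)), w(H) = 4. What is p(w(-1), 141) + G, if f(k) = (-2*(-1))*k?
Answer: -2454470/143 ≈ -17164.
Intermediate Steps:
f(k) = 2*k
p(j, V) = (-177 + V)/(j + 2*V) (p(j, V) = (V - 177)/(j + 2*V) = (-177 + V)/(j + 2*V))
G = -17164
p(w(-1), 141) + G = (-177 + 141)/(4 + 2*141) - 17164 = -36/(4 + 282) - 17164 = -36/286 - 17164 = (1/286)*(-36) - 17164 = -18/143 - 17164 = -2454470/143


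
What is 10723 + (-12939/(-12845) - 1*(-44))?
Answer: 138315054/12845 ≈ 10768.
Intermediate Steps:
10723 + (-12939/(-12845) - 1*(-44)) = 10723 + (-12939*(-1/12845) + 44) = 10723 + (12939/12845 + 44) = 10723 + 578119/12845 = 138315054/12845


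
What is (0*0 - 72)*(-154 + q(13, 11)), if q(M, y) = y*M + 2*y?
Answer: -792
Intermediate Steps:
q(M, y) = 2*y + M*y (q(M, y) = M*y + 2*y = 2*y + M*y)
(0*0 - 72)*(-154 + q(13, 11)) = (0*0 - 72)*(-154 + 11*(2 + 13)) = (0 - 72)*(-154 + 11*15) = -72*(-154 + 165) = -72*11 = -792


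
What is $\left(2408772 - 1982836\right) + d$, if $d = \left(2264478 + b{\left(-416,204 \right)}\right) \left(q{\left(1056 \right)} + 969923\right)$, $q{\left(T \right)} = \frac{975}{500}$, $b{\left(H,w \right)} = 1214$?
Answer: $\frac{10987758128757}{5} \approx 2.1976 \cdot 10^{12}$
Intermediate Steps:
$q{\left(T \right)} = \frac{39}{20}$ ($q{\left(T \right)} = 975 \cdot \frac{1}{500} = \frac{39}{20}$)
$d = \frac{10987755999077}{5}$ ($d = \left(2264478 + 1214\right) \left(\frac{39}{20} + 969923\right) = 2265692 \cdot \frac{19398499}{20} = \frac{10987755999077}{5} \approx 2.1976 \cdot 10^{12}$)
$\left(2408772 - 1982836\right) + d = \left(2408772 - 1982836\right) + \frac{10987755999077}{5} = 425936 + \frac{10987755999077}{5} = \frac{10987758128757}{5}$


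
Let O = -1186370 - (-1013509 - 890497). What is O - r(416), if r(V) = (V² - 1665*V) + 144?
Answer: 1237076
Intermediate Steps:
r(V) = 144 + V² - 1665*V
O = 717636 (O = -1186370 - 1*(-1904006) = -1186370 + 1904006 = 717636)
O - r(416) = 717636 - (144 + 416² - 1665*416) = 717636 - (144 + 173056 - 692640) = 717636 - 1*(-519440) = 717636 + 519440 = 1237076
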